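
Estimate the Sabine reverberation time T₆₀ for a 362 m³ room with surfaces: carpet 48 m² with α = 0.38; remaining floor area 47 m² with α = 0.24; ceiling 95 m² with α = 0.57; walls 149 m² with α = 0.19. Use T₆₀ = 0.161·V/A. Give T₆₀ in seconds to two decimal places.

Summing Sᵢαᵢ: 48·0.38 + 47·0.24 + 95·0.57 + 149·0.19 = 111.98 m².
T₆₀ = 0.161·V/A = 0.161·362/111.98 = 0.520 s.

0.52 s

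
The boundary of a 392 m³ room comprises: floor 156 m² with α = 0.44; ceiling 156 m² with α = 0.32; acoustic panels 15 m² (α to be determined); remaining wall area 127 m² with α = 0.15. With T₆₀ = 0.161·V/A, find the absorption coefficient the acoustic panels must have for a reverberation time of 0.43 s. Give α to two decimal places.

0.61

From T₆₀ = 0.161·V/A, the target T₆₀ = 0.43 s needs A = 0.161·392/0.43 = 146.77 m².
Absorption from the other surfaces = 156·0.44 + 156·0.32 + 127·0.15 = 137.61 m², so the acoustic panels must supply 9.16 m² over 15 m².
α = 9.16/15 = 0.611.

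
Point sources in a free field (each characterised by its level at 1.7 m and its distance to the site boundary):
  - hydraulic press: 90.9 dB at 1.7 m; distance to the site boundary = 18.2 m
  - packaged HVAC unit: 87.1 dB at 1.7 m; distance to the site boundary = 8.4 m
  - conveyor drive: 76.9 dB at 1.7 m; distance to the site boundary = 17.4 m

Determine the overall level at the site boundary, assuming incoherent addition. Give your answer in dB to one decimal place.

75.1 dB

Propagate each source to the receiver with L = L_ref − 20·log₁₀(r/r_ref), then add intensities.
hydraulic press: 90.9 − 20·log₁₀(18.2/1.7) = 90.9 − 20.59 = 70.31 dB.
packaged HVAC unit: 87.1 − 20·log₁₀(8.4/1.7) = 87.1 − 13.88 = 73.22 dB.
conveyor drive: 76.9 − 20·log₁₀(17.4/1.7) = 76.9 − 20.20 = 56.70 dB.
Σ 10^(L/10) = 3.221e+07 → L_total = 10·log₁₀(3.221e+07) = 75.08 dB.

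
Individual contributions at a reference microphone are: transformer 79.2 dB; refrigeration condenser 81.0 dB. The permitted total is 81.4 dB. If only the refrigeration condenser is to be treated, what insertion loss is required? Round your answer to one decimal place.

3.6 dB

The untreated sources together contribute 10^(79.2/10) = 8.318e+07, i.e. 79.20 dB.
The limit corresponds to 10^(81.4/10) = 1.380e+08; subtracting the fixed part leaves 5.486e+07 for the refrigeration condenser, i.e. 77.39 dB.
Required insertion loss = 81.0 − 77.39 = 3.61 dB.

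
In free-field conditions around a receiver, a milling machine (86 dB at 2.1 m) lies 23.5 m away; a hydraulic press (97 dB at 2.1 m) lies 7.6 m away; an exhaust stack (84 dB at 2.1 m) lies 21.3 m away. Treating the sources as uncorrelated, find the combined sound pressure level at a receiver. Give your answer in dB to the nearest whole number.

86 dB

First find each source's level at the receiver (point-source: −20·log₁₀(r/r_ref)), then combine on an intensity basis.
milling machine: 86 − 20·log₁₀(23.5/2.1) = 86 − 20.98 = 65.02 dB.
hydraulic press: 97 − 20·log₁₀(7.6/2.1) = 97 − 11.17 = 85.83 dB.
exhaust stack: 84 − 20·log₁₀(21.3/2.1) = 84 − 20.12 = 63.88 dB.
Σ 10^(L/10) = 3.883e+08 → L_total = 10·log₁₀(3.883e+08) = 85.89 dB.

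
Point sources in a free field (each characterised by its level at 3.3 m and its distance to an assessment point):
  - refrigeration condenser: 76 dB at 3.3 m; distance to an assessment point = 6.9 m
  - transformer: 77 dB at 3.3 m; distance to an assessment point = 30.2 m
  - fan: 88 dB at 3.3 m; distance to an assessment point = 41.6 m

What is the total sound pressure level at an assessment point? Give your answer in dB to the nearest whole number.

71 dB

Apply inverse-square spreading to bring every level to the receiver, then sum 10^(L/10).
refrigeration condenser: 76 − 20·log₁₀(6.9/3.3) = 76 − 6.41 = 69.59 dB.
transformer: 77 − 20·log₁₀(30.2/3.3) = 77 − 19.23 = 57.77 dB.
fan: 88 − 20·log₁₀(41.6/3.3) = 88 − 22.01 = 65.99 dB.
Σ 10^(L/10) = 1.367e+07 → L_total = 10·log₁₀(1.367e+07) = 71.36 dB.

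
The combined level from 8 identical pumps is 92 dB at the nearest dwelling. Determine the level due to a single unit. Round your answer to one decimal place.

83.0 dB

For N identical incoherent sources L_total = L₁ + 10·log₁₀ N, so L₁ = 92 − 10·log₁₀(8) = 92 − 9.031.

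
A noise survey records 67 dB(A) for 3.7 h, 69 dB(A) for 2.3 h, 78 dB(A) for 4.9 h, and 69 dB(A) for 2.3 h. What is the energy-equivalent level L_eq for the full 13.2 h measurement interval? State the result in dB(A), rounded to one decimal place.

74.4 dB(A)

Weight each interval's intensity by its duration and average over T = 13.2 h:
Σ tᵢ·10^(Lᵢ/10) = 3.7·10^(67/10) + 2.3·10^(69/10) + 4.9·10^(78/10) + 2.3·10^(69/10) = 3.643e+08.
L_eq = 10·log₁₀(3.643e+08/13.2) = 74.41 dB(A).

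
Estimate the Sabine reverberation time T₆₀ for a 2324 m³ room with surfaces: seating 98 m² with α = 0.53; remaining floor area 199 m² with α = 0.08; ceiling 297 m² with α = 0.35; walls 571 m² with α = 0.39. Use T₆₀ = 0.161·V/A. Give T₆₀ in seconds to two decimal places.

Total absorption A = 98·0.53 + 199·0.08 + 297·0.35 + 571·0.39 = 394.50 m² sabins.
T₆₀ = 0.161 × 2324 / 394.50 = 0.948 s.

0.95 s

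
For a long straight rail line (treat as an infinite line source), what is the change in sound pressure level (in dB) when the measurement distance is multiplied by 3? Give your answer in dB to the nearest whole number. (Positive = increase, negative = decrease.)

-5 dB

With cylindrical spreading the level changes by −10·log₁₀(r₂/r₁).
ΔL = −10·log₁₀(3) = -4.77 dB.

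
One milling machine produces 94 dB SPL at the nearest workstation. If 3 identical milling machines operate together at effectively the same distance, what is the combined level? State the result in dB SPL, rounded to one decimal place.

98.8 dB SPL

With 3 equal, uncorrelated contributions the intensity is 3× that of one unit, giving a rise of 10·log₁₀ 3.
L_total = 94 + 10·log₁₀(3) = 94 + 4.771 = 98.77 dB SPL.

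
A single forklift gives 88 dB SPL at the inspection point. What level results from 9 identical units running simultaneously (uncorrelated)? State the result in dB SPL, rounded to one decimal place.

97.5 dB SPL

L_total = L₁ + 10·log₁₀ N for N identical incoherent sources.
L_total = 88 + 10·log₁₀(9) = 88 + 9.542 = 97.54 dB SPL.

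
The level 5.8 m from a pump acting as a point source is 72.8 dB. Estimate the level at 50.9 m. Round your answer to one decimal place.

53.9 dB

Point-source attenuation: ΔL = 20·log₁₀(r₂/r₁) = 20·log₁₀(50.9/5.8) = 18.866 dB.
L₂ = 72.8 − 20·log₁₀(50.9/5.8) = 72.8 − 18.866 = 53.93 dB.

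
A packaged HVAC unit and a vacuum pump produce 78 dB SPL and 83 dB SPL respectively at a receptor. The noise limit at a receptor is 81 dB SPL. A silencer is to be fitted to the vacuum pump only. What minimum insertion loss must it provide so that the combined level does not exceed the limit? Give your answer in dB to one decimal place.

The untreated sources together contribute 10^(78/10) = 6.310e+07, i.e. 78.00 dB SPL.
To meet 81 dB SPL overall, the treated vacuum pump may contribute at most 10^(81/10) − 6.310e+07 = 6.280e+07, i.e. 77.98 dB SPL.
Required insertion loss = 83 − 77.98 = 5.02 dB.

5.0 dB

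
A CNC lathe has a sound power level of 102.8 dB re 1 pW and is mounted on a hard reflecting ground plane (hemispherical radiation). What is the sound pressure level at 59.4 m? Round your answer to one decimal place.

59.3 dB

Free-field hemispherical radiation: L_p = L_w − 10·log₁₀(2π·r²), r = 59.4 m.
2π·r² = 2.217e+04 m², 10·log₁₀ of that is 43.458 dB.
L_p = 102.8 − 43.458 = 59.34 dB.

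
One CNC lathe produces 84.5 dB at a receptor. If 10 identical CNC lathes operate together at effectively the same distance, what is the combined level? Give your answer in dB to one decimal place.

94.5 dB

L_total = L₁ + 10·log₁₀ N for N identical incoherent sources.
L_total = 84.5 + 10·log₁₀(10) = 84.5 + 10.000 = 94.50 dB.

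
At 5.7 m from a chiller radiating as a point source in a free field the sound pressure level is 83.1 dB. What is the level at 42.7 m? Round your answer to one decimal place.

65.6 dB

For a point source, L₂ = L₁ − 20·log₁₀(r₂/r₁).
L₂ = 83.1 − 20·log₁₀(42.7/5.7) = 83.1 − 17.491 = 65.61 dB.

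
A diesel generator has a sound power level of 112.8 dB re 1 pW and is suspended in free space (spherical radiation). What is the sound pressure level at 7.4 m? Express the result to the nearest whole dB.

84 dB

The power spreads over a sphere of area 4π·r², so L_p = L_w − 10·log₁₀(4π·r²).
4π·r² = 688.1 m², 10·log₁₀ of that is 28.377 dB.
L_p = 112.8 − 28.377 = 84.42 dB.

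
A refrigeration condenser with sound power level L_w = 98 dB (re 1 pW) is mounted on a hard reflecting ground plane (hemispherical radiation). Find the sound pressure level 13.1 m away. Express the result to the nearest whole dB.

Free-field hemispherical radiation: L_p = L_w − 10·log₁₀(2π·r²), r = 13.1 m.
2π·r² = 1078 m², 10·log₁₀ of that is 30.327 dB.
L_p = 98 − 30.327 = 67.67 dB.

68 dB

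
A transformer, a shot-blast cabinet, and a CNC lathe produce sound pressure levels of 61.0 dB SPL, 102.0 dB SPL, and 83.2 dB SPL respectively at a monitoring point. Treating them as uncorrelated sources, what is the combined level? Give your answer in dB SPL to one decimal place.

For uncorrelated sources the intensities add, so convert each level to linear form, sum, and take 10·log₁₀ of the total.
Σ 10^(L/10) = 10^(61.0/10) + 10^(102.0/10) + 10^(83.2/10) = 1.606e+10.
L_total = 10·log₁₀(1.606e+10) = 102.06 dB SPL.

102.1 dB SPL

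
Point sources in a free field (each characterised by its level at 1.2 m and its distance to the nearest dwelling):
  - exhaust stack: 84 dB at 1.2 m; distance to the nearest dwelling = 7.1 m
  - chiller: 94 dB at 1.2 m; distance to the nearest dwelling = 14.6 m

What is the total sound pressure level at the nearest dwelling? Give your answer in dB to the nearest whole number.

Apply inverse-square spreading to bring every level to the receiver, then sum 10^(L/10).
exhaust stack: 84 − 20·log₁₀(7.1/1.2) = 84 − 15.44 = 68.56 dB.
chiller: 94 − 20·log₁₀(14.6/1.2) = 94 − 21.70 = 72.30 dB.
Σ 10^(L/10) = 2.414e+07 → L_total = 10·log₁₀(2.414e+07) = 73.83 dB.

74 dB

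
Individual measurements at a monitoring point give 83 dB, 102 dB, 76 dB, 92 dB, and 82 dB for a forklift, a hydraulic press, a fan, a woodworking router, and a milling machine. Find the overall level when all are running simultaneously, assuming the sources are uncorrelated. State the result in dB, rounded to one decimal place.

Incoherent sources combine by intensity addition: L_total = 10·log₁₀(Σ 10^(L_i/10)).
Σ 10^(L/10) = 10^(83/10) + 10^(102/10) + 10^(76/10) + 10^(92/10) + 10^(82/10) = 1.783e+10.
L_total = 10·log₁₀(1.783e+10) = 102.51 dB.

102.5 dB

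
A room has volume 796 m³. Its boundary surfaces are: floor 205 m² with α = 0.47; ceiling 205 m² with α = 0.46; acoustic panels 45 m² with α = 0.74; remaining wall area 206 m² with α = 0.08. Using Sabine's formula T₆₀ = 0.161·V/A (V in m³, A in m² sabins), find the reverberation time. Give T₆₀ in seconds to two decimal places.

A = Σ Sᵢαᵢ = 205·0.47 + 205·0.46 + 45·0.74 + 206·0.08 = 240.43 m².
T₆₀ = 0.161 × 796 / 240.43 = 0.533 s.

0.53 s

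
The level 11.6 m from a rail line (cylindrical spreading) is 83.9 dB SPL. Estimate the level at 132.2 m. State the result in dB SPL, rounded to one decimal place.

For a line source, L₂ = L₁ − 10·log₁₀(r₂/r₁).
L₂ = 83.9 − 10·log₁₀(132.2/11.6) = 83.9 − 10.568 = 73.33 dB SPL.

73.3 dB SPL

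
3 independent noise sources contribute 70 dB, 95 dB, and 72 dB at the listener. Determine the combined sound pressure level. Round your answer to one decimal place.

For uncorrelated sources the intensities add, so convert each level to linear form, sum, and take 10·log₁₀ of the total.
Σ 10^(L/10) = 10^(70/10) + 10^(95/10) + 10^(72/10) = 3.188e+09.
L_total = 10·log₁₀(3.188e+09) = 95.04 dB.

95.0 dB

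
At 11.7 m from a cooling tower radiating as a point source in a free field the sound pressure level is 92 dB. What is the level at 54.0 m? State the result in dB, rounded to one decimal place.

Point-source attenuation: ΔL = 20·log₁₀(r₂/r₁) = 20·log₁₀(54.0/11.7) = 13.284 dB.
L₂ = 92 − 20·log₁₀(54.0/11.7) = 92 − 13.284 = 78.72 dB.

78.7 dB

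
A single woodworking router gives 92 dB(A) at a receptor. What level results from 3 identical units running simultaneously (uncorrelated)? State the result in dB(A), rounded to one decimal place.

96.8 dB(A)

L_total = L₁ + 10·log₁₀ N for N identical incoherent sources.
L_total = 92 + 10·log₁₀(3) = 92 + 4.771 = 96.77 dB(A).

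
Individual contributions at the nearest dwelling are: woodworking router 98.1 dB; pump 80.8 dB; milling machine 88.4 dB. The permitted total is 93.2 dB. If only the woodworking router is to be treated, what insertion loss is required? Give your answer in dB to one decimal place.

7.0 dB

Everything except the woodworking router sums to 10^(80.8/10) + 10^(88.4/10) = 8.121e+08 in linear terms, 89.10 dB.
To meet 93.2 dB overall, the treated woodworking router may contribute at most 10^(93.2/10) − 8.121e+08 = 1.277e+09, i.e. 91.06 dB.
So the woodworking router must be reduced from 98.1 to 91.06 dB: IL = 7.04 dB.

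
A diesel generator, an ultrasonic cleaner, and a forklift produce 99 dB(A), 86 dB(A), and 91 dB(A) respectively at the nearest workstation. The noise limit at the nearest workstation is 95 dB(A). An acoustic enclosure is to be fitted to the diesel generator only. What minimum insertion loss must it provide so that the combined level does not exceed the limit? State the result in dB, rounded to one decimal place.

Fixed contribution from the other sources: Σ 10^(L/10) = 10^(86/10) + 10^(91/10) = 1.657e+09 (92.19 dB(A)).
The limit corresponds to 10^(95/10) = 3.162e+09; subtracting the fixed part leaves 1.505e+09 for the diesel generator, i.e. 91.78 dB(A).
So the diesel generator must be reduced from 99 to 91.78 dB(A): IL = 7.22 dB.

7.2 dB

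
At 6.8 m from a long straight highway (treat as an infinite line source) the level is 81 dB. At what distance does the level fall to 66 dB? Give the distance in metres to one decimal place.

215.0 m

The 15.0 dB drop corresponds to a distance ratio of 10^(15.0/10) for a line source.
r₂ = 6.8·10^((81−66)/10) = 6.8·10^(15.0/10) = 215.03 m.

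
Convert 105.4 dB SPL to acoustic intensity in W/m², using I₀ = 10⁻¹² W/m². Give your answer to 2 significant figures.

0.035 W/m²

I = I₀·10^(L/10) = 10⁻¹² × 10^(105.4/10) = 10^(-1.460).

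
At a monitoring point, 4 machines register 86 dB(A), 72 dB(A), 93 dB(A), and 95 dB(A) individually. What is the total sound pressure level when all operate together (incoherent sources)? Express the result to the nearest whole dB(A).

For uncorrelated sources the intensities add, so convert each level to linear form, sum, and take 10·log₁₀ of the total.
Σ 10^(L/10) = 10^(86/10) + 10^(72/10) + 10^(93/10) + 10^(95/10) = 5.571e+09.
L_total = 10·log₁₀(5.571e+09) = 97.46 dB(A).

97 dB(A)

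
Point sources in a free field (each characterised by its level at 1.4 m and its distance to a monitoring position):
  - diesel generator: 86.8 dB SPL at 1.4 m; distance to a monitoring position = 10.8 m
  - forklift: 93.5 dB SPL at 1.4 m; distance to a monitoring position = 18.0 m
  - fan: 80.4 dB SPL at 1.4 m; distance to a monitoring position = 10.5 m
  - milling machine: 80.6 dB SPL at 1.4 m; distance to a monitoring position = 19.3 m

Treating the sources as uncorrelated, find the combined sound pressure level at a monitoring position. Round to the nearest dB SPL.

74 dB SPL

Propagate each source to the receiver with L = L_ref − 20·log₁₀(r/r_ref), then add intensities.
diesel generator: 86.8 − 20·log₁₀(10.8/1.4) = 86.8 − 17.75 = 69.05 dB SPL.
forklift: 93.5 − 20·log₁₀(18.0/1.4) = 93.5 − 22.18 = 71.32 dB SPL.
fan: 80.4 − 20·log₁₀(10.5/1.4) = 80.4 − 17.50 = 62.90 dB SPL.
milling machine: 80.6 − 20·log₁₀(19.3/1.4) = 80.6 − 22.79 = 57.81 dB SPL.
Σ 10^(L/10) = 2.414e+07 → L_total = 10·log₁₀(2.414e+07) = 73.83 dB SPL.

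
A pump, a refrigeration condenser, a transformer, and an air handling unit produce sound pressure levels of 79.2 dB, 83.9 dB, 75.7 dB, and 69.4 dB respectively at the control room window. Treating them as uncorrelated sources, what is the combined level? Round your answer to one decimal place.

85.7 dB

Incoherent sources combine by intensity addition: L_total = 10·log₁₀(Σ 10^(L_i/10)).
Σ 10^(L/10) = 10^(79.2/10) + 10^(83.9/10) + 10^(75.7/10) + 10^(69.4/10) = 3.745e+08.
L_total = 10·log₁₀(3.745e+08) = 85.73 dB.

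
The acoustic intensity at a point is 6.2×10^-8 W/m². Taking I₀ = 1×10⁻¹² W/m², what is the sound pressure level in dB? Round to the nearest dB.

I/I₀ = 6.2×10^-8/10⁻¹² = 6.2×10^4, and L = 10·log₁₀(I/I₀).
L = 10·(0.7924 + 4) = 47.92 dB.

48 dB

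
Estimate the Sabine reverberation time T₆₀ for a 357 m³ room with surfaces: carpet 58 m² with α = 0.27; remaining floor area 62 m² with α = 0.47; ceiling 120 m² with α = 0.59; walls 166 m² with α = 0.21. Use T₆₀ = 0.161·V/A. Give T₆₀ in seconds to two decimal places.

0.38 s

Summing Sᵢαᵢ: 58·0.27 + 62·0.47 + 120·0.59 + 166·0.21 = 150.46 m².
T₆₀ = 0.161 × 357 / 150.46 = 0.382 s.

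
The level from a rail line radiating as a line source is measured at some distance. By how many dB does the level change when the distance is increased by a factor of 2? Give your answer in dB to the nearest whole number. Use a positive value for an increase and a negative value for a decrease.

A line source loses 3 dB per doubling of distance; generally ΔL = −10·log₁₀(r₂/r₁).
ΔL = −10·log₁₀(2) = -3.01 dB.

-3 dB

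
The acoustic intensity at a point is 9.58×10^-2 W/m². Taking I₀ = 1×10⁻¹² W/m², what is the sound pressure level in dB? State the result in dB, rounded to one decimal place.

109.8 dB

Dividing by I₀ shifts the exponent by 12: I/I₀ = 9.58×10^10.
L = 10·(0.9814 + 10) = 109.81 dB.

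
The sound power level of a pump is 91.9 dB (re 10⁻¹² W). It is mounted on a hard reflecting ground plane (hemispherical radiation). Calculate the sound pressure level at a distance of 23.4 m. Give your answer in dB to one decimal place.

L_p = L_w − 10·log₁₀(2π·r²) with r = 23.4 m.
2π·r² = 3440 m², 10·log₁₀ of that is 35.366 dB.
L_p = 91.9 − 35.366 = 56.53 dB.

56.5 dB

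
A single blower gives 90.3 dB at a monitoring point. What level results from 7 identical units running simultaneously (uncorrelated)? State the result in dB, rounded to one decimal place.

L_total = L₁ + 10·log₁₀ N for N identical incoherent sources.
L_total = 90.3 + 10·log₁₀(7) = 90.3 + 8.451 = 98.75 dB.

98.8 dB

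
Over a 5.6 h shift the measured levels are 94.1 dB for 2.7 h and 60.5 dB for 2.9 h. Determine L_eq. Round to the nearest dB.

L_eq = 10·log₁₀[(1/T)·Σ tᵢ·10^(Lᵢ/10)] with T = 5.6 h.
Σ tᵢ·10^(Lᵢ/10) = 2.7·10^(94.1/10) + 2.9·10^(60.5/10) = 6.943e+09.
L_eq = 10·log₁₀(6.943e+09/5.6) = 90.93 dB.

91 dB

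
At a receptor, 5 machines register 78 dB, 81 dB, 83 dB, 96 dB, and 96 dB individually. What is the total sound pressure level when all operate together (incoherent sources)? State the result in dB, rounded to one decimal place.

Incoherent sources combine by intensity addition: L_total = 10·log₁₀(Σ 10^(L_i/10)).
Σ 10^(L/10) = 10^(78/10) + 10^(81/10) + 10^(83/10) + 10^(96/10) + 10^(96/10) = 8.351e+09.
L_total = 10·log₁₀(8.351e+09) = 99.22 dB.

99.2 dB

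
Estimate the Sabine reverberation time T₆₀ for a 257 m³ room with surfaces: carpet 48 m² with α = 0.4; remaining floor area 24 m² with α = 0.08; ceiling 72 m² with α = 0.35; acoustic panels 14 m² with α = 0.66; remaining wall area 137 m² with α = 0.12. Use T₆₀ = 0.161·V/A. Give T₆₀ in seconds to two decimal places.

0.57 s

Summing Sᵢαᵢ: 48·0.4 + 24·0.08 + 72·0.35 + 14·0.66 + 137·0.12 = 72.00 m².
T₆₀ = 0.161·V/A = 0.161·257/72.00 = 0.575 s.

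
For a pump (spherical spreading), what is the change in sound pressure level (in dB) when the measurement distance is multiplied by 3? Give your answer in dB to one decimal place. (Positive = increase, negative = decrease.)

-9.5 dB

A point source loses 6 dB per doubling of distance; generally ΔL = −20·log₁₀(r₂/r₁).
ΔL = −20·log₁₀(3) = -9.54 dB.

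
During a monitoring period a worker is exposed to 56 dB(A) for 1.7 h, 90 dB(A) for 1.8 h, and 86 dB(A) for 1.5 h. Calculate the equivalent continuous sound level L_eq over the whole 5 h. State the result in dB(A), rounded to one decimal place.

86.8 dB(A)

Weight each interval's intensity by its duration and average over T = 5 h:
Σ tᵢ·10^(Lᵢ/10) = 1.7·10^(56/10) + 1.8·10^(90/10) + 1.5·10^(86/10) = 2.398e+09.
L_eq = 10·log₁₀(2.398e+09/5) = 86.81 dB(A).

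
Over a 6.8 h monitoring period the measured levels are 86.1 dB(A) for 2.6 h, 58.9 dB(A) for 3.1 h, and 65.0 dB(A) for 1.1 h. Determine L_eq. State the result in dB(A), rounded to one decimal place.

Weight each interval's intensity by its duration and average over T = 6.8 h:
Σ tᵢ·10^(Lᵢ/10) = 2.6·10^(86.1/10) + 3.1·10^(58.9/10) + 1.1·10^(65.0/10) = 1.065e+09.
L_eq = 10·log₁₀(1.065e+09/6.8) = 81.95 dB(A).

81.9 dB(A)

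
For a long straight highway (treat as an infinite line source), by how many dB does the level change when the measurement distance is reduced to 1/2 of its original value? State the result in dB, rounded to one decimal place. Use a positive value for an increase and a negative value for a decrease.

Line-source spreading: ΔL = −10·log₁₀(r₂/r₁).
ΔL = −10·log₁₀(0.5) = +3.01 dB.

+3.0 dB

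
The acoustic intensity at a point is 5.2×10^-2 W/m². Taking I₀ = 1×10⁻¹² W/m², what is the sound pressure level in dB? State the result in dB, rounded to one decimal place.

107.2 dB

L = 10·log₁₀(I/I₀) = 10·log₁₀(5.2×10^-2/10⁻¹²) = 10·log₁₀(5.2×10^10).
L = 10·(0.7160 + 10) = 107.16 dB.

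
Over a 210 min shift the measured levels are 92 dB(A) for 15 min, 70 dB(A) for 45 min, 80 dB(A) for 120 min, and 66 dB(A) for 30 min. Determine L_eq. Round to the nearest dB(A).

The energy average is taken in the linear domain: L_eq = 10·log₁₀[(Σ tᵢ·10^(Lᵢ/10))/T], T = 210 min.
Σ tᵢ·10^(Lᵢ/10) = 15·10^(92/10) + 45·10^(70/10) + 120·10^(80/10) + 30·10^(66/10) = 3.634e+10.
L_eq = 10·log₁₀(3.634e+10/210) = 82.38 dB(A).

82 dB(A)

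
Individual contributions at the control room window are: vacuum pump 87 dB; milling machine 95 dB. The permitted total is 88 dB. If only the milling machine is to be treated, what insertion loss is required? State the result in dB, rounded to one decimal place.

13.9 dB

The untreated sources together contribute 10^(87/10) = 5.012e+08, i.e. 87.00 dB.
To meet 88 dB overall, the treated milling machine may contribute at most 10^(88/10) − 5.012e+08 = 1.298e+08, i.e. 81.13 dB.
So the milling machine must be reduced from 95 to 81.13 dB: IL = 13.87 dB.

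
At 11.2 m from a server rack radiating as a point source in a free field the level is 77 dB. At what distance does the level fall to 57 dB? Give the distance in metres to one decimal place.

112.0 m

The 20.0 dB drop corresponds to a distance ratio of 10^(20.0/20) for a point source.
r₂ = 11.2·10^((77−57)/20) = 11.2·10^(20.0/20) = 112.00 m.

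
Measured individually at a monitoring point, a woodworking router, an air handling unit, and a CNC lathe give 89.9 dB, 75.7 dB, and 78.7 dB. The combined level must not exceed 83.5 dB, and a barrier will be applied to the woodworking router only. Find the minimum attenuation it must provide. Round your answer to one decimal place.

Fixed contribution from the other sources: Σ 10^(L/10) = 10^(75.7/10) + 10^(78.7/10) = 1.113e+08 (80.46 dB).
To meet 83.5 dB overall, the treated woodworking router may contribute at most 10^(83.5/10) − 1.113e+08 = 1.126e+08, i.e. 80.51 dB.
Required insertion loss = 89.9 − 80.51 = 9.39 dB.

9.4 dB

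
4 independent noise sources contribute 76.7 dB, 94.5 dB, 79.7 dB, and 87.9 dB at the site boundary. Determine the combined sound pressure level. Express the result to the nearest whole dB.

Incoherent sources combine by intensity addition: L_total = 10·log₁₀(Σ 10^(L_i/10)).
Σ 10^(L/10) = 10^(76.7/10) + 10^(94.5/10) + 10^(79.7/10) + 10^(87.9/10) = 3.575e+09.
L_total = 10·log₁₀(3.575e+09) = 95.53 dB.

96 dB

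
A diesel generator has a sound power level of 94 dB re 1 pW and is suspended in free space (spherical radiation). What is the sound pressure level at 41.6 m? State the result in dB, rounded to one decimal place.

50.6 dB

Free-field spherical radiation: L_p = L_w − 10·log₁₀(4π·r²), r = 41.6 m.
4π·r² = 2.175e+04 m², 10·log₁₀ of that is 43.374 dB.
L_p = 94 − 43.374 = 50.63 dB.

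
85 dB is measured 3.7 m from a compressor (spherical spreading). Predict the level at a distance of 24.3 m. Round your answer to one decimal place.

68.7 dB

Point-source attenuation: ΔL = 20·log₁₀(r₂/r₁) = 20·log₁₀(24.3/3.7) = 16.348 dB.
L₂ = 85 − 20·log₁₀(24.3/3.7) = 85 − 16.348 = 68.65 dB.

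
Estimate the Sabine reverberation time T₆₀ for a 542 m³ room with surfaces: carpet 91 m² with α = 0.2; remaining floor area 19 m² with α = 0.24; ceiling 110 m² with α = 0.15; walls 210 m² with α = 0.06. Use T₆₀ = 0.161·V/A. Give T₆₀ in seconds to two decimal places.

1.68 s

Total absorption A = 91·0.2 + 19·0.24 + 110·0.15 + 210·0.06 = 51.86 m² sabins.
T₆₀ = 0.161 × 542 / 51.86 = 1.683 s.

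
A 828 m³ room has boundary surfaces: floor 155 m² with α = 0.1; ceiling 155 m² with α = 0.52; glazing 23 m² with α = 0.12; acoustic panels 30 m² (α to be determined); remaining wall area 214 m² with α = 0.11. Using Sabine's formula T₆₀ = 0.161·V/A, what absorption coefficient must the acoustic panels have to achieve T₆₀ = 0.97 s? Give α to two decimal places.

Required total absorption A = 0.161·828/0.97 = 137.43 m².
Absorption from the other surfaces = 155·0.1 + 155·0.52 + 23·0.12 + 214·0.11 = 122.40 m², so the acoustic panels must supply 15.03 m² over 30 m².
α = 15.03/30 = 0.501.

0.50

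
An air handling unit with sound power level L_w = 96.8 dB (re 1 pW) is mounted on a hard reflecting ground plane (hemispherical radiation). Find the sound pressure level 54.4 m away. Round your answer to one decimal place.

L_p = L_w − 10·log₁₀(2π·r²) with r = 54.4 m.
2π·r² = 1.859e+04 m², 10·log₁₀ of that is 42.694 dB.
L_p = 96.8 − 42.694 = 54.11 dB.

54.1 dB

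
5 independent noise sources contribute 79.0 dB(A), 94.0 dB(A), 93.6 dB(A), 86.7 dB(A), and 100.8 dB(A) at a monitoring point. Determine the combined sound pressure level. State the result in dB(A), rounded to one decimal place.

102.4 dB(A)

Incoherent sources combine by intensity addition: L_total = 10·log₁₀(Σ 10^(L_i/10)).
Σ 10^(L/10) = 10^(79.0/10) + 10^(94.0/10) + 10^(93.6/10) + 10^(86.7/10) + 10^(100.8/10) = 1.737e+10.
L_total = 10·log₁₀(1.737e+10) = 102.40 dB(A).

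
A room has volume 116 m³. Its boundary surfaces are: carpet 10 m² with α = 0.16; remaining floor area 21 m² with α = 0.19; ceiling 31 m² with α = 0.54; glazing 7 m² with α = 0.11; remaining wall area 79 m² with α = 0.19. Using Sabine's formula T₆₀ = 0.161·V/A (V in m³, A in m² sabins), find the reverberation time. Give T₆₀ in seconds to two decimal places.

0.49 s

A = Σ Sᵢαᵢ = 10·0.16 + 21·0.19 + 31·0.54 + 7·0.11 + 79·0.19 = 38.11 m².
T₆₀ = 0.161 × 116 / 38.11 = 0.490 s.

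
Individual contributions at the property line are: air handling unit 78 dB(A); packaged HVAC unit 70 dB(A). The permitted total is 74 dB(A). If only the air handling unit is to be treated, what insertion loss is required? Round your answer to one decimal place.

6.2 dB

Everything except the air handling unit sums to 10^(70/10) = 1.000e+07 in linear terms, 70.00 dB(A).
To meet 74 dB(A) overall, the treated air handling unit may contribute at most 10^(74/10) − 1.000e+07 = 1.512e+07, i.e. 71.80 dB(A).
Required insertion loss = 78 − 71.80 = 6.20 dB.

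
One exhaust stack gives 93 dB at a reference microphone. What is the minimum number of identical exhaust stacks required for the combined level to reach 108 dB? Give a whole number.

Need L₁ + 10·log₁₀ N ≥ 108, i.e. log₁₀ N ≥ 1.50.
N ≥ 10^(15.0/10) = 31.623, so N = 32.

32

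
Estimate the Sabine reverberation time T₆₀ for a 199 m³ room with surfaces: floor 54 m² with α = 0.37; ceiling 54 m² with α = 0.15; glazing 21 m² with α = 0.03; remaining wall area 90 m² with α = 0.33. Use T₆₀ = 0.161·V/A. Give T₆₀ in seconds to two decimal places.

0.55 s

Total absorption A = 54·0.37 + 54·0.15 + 21·0.03 + 90·0.33 = 58.41 m² sabins.
T₆₀ = 0.161·V/A = 0.161·199/58.41 = 0.549 s.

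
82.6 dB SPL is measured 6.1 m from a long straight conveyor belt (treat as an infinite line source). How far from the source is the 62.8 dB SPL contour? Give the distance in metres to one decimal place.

Line-source spreading drops the level by 10·log₁₀(r₂/r₁); inverting, r₂/r₁ = 10^(ΔL/10).
r₂ = 6.1·10^((82.6−62.8)/10) = 6.1·10^(19.8/10) = 582.55 m.

582.5 m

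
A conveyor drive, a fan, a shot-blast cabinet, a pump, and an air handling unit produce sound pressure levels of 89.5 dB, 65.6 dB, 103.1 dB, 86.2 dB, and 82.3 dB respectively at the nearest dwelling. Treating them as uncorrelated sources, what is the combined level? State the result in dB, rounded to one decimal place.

103.4 dB

Incoherent sources combine by intensity addition: L_total = 10·log₁₀(Σ 10^(L_i/10)).
Σ 10^(L/10) = 10^(89.5/10) + 10^(65.6/10) + 10^(103.1/10) + 10^(86.2/10) + 10^(82.3/10) = 2.190e+10.
L_total = 10·log₁₀(2.190e+10) = 103.40 dB.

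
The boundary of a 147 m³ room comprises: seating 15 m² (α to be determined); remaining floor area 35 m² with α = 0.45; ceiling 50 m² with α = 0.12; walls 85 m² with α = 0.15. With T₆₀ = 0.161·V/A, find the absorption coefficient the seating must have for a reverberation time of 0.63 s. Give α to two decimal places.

0.20

From T₆₀ = 0.161·V/A, the target T₆₀ = 0.63 s needs A = 0.161·147/0.63 = 37.57 m².
Absorption from the other surfaces = 35·0.45 + 50·0.12 + 85·0.15 = 34.50 m², so the seating must supply 3.07 m² over 15 m².
α = 3.07/15 = 0.204.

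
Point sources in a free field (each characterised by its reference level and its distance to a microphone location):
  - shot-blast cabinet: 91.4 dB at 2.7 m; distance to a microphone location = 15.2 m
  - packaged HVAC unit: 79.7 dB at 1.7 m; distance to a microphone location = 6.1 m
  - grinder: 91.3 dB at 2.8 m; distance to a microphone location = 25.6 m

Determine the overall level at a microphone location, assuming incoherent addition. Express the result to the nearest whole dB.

Propagate each source to the receiver with L = L_ref − 20·log₁₀(r/r_ref), then add intensities.
shot-blast cabinet: 91.4 − 20·log₁₀(15.2/2.7) = 91.4 − 15.01 = 76.39 dB.
packaged HVAC unit: 79.7 − 20·log₁₀(6.1/1.7) = 79.7 − 11.10 = 68.60 dB.
grinder: 91.3 − 20·log₁₀(25.6/2.8) = 91.3 − 19.22 = 72.08 dB.
Σ 10^(L/10) = 6.694e+07 → L_total = 10·log₁₀(6.694e+07) = 78.26 dB.

78 dB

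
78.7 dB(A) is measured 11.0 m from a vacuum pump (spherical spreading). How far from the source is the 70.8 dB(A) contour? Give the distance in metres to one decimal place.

27.3 m

For a point source L₁ − L₂ = 20·log₁₀(r₂/r₁), so r₂ = r₁·10^((L₁−L₂)/20).
r₂ = 11.0·10^((78.7−70.8)/20) = 11.0·10^(7.9/20) = 27.31 m.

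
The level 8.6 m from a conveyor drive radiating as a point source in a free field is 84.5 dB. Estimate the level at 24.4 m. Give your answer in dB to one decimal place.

Point-source attenuation: ΔL = 20·log₁₀(r₂/r₁) = 20·log₁₀(24.4/8.6) = 9.058 dB.
L₂ = 84.5 − 20·log₁₀(24.4/8.6) = 84.5 − 9.058 = 75.44 dB.

75.4 dB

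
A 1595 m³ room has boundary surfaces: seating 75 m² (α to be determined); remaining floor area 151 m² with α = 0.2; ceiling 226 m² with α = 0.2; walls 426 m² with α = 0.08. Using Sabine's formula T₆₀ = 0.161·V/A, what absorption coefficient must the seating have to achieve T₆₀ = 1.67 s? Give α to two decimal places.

A = 0.161·V/T₆₀ = 0.161·1595/1.67 = 153.77 m² sabins.
Absorption from the other surfaces = 151·0.2 + 226·0.2 + 426·0.08 = 109.48 m², so the seating must supply 44.29 m² over 75 m².
α = 44.29/75 = 0.591.

0.59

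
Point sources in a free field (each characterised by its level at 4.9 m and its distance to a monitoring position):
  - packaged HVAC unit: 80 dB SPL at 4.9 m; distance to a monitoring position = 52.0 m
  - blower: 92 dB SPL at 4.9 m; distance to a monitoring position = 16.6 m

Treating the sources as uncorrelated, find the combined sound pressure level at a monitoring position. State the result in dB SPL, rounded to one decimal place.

Propagate each source to the receiver with L = L_ref − 20·log₁₀(r/r_ref), then add intensities.
packaged HVAC unit: 80 − 20·log₁₀(52.0/4.9) = 80 − 20.52 = 59.48 dB SPL.
blower: 92 − 20·log₁₀(16.6/4.9) = 92 − 10.60 = 81.40 dB SPL.
Σ 10^(L/10) = 1.390e+08 → L_total = 10·log₁₀(1.390e+08) = 81.43 dB SPL.

81.4 dB SPL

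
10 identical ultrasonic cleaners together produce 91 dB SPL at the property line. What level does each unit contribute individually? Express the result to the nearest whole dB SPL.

10 equal contributions raise the level by 10·log₁₀ 10 = 10.000 dB, so each unit alone gives 91 − 10.000.

81 dB SPL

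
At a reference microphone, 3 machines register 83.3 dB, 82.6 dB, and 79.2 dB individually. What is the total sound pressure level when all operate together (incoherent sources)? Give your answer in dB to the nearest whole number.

For uncorrelated sources the intensities add, so convert each level to linear form, sum, and take 10·log₁₀ of the total.
Σ 10^(L/10) = 10^(83.3/10) + 10^(82.6/10) + 10^(79.2/10) = 4.789e+08.
L_total = 10·log₁₀(4.789e+08) = 86.80 dB.

87 dB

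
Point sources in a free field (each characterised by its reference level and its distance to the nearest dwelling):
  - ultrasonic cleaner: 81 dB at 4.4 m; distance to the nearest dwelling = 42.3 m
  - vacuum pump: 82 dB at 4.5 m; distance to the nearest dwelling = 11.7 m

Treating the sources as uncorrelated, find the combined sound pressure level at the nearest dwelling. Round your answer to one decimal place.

73.9 dB

First find each source's level at the receiver (point-source: −20·log₁₀(r/r_ref)), then combine on an intensity basis.
ultrasonic cleaner: 81 − 20·log₁₀(42.3/4.4) = 81 − 19.66 = 61.34 dB.
vacuum pump: 82 − 20·log₁₀(11.7/4.5) = 82 − 8.30 = 73.70 dB.
Σ 10^(L/10) = 2.481e+07 → L_total = 10·log₁₀(2.481e+07) = 73.95 dB.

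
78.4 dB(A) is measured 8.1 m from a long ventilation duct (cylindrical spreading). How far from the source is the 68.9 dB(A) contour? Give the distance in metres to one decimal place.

72.2 m

For a line source L₁ − L₂ = 10·log₁₀(r₂/r₁), so r₂ = r₁·10^((L₁−L₂)/10).
r₂ = 8.1·10^((78.4−68.9)/10) = 8.1·10^(9.5/10) = 72.19 m.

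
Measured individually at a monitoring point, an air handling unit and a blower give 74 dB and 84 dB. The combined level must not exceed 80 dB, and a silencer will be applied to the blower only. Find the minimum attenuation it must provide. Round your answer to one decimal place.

5.3 dB

Fixed contribution from the other source: Σ 10^(L/10) = 10^(74/10) = 2.512e+07 (74.00 dB).
The limit corresponds to 10^(80/10) = 1.000e+08; subtracting the fixed part leaves 7.488e+07 for the blower, i.e. 78.74 dB.
Required insertion loss = 84 − 78.74 = 5.26 dB.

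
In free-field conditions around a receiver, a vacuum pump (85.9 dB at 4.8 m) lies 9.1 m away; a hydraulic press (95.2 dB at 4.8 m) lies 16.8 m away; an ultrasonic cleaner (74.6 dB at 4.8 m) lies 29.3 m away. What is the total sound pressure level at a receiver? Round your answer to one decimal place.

Apply inverse-square spreading to bring every level to the receiver, then sum 10^(L/10).
vacuum pump: 85.9 − 20·log₁₀(9.1/4.8) = 85.9 − 5.56 = 80.34 dB.
hydraulic press: 95.2 − 20·log₁₀(16.8/4.8) = 95.2 − 10.88 = 84.32 dB.
ultrasonic cleaner: 74.6 − 20·log₁₀(29.3/4.8) = 74.6 − 15.71 = 58.89 dB.
Σ 10^(L/10) = 3.793e+08 → L_total = 10·log₁₀(3.793e+08) = 85.79 dB.

85.8 dB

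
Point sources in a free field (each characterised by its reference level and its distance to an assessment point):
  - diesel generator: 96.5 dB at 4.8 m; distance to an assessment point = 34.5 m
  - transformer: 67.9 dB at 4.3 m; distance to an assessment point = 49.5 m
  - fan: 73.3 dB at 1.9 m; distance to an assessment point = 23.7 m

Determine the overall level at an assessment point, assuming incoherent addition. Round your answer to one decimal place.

Apply inverse-square spreading to bring every level to the receiver, then sum 10^(L/10).
diesel generator: 96.5 − 20·log₁₀(34.5/4.8) = 96.5 − 17.13 = 79.37 dB.
transformer: 67.9 − 20·log₁₀(49.5/4.3) = 67.9 − 21.22 = 46.68 dB.
fan: 73.3 − 20·log₁₀(23.7/1.9) = 73.3 − 21.92 = 51.38 dB.
Σ 10^(L/10) = 8.665e+07 → L_total = 10·log₁₀(8.665e+07) = 79.38 dB.

79.4 dB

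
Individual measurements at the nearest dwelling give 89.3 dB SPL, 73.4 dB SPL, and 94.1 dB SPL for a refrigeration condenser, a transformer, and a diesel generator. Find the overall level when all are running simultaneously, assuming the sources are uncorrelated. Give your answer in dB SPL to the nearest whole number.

95 dB SPL

Incoherent sources combine by intensity addition: L_total = 10·log₁₀(Σ 10^(L_i/10)).
Σ 10^(L/10) = 10^(89.3/10) + 10^(73.4/10) + 10^(94.1/10) = 3.443e+09.
L_total = 10·log₁₀(3.443e+09) = 95.37 dB SPL.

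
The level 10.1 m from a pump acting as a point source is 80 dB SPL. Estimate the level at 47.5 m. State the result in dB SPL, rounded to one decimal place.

For a point source, L₂ = L₁ − 20·log₁₀(r₂/r₁).
L₂ = 80 − 20·log₁₀(47.5/10.1) = 80 − 13.447 = 66.55 dB SPL.

66.6 dB SPL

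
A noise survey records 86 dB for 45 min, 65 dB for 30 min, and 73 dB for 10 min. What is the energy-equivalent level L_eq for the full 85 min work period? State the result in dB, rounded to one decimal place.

83.3 dB

L_eq = 10·log₁₀[(1/T)·Σ tᵢ·10^(Lᵢ/10)] with T = 85 min.
Σ tᵢ·10^(Lᵢ/10) = 45·10^(86/10) + 30·10^(65/10) + 10·10^(73/10) = 1.821e+10.
L_eq = 10·log₁₀(1.821e+10/85) = 83.31 dB.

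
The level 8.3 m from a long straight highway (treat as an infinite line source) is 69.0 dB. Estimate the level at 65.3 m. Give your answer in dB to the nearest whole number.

Cylindrical spreading from a line source gives a 10·log₁₀(r₂/r₁) drop.
L₂ = 69.0 − 10·log₁₀(65.3/8.3) = 69.0 − 8.958 = 60.04 dB.

60 dB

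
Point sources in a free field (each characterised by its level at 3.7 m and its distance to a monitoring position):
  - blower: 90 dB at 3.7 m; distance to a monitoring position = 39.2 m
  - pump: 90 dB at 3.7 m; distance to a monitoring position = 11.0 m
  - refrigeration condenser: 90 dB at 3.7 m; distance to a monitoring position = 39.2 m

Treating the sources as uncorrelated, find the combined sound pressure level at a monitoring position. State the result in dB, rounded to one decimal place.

81.2 dB

Propagate each source to the receiver with L = L_ref − 20·log₁₀(r/r_ref), then add intensities.
blower: 90 − 20·log₁₀(39.2/3.7) = 90 − 20.50 = 69.50 dB.
pump: 90 − 20·log₁₀(11.0/3.7) = 90 − 9.46 = 80.54 dB.
refrigeration condenser: 90 − 20·log₁₀(39.2/3.7) = 90 − 20.50 = 69.50 dB.
Σ 10^(L/10) = 1.310e+08 → L_total = 10·log₁₀(1.310e+08) = 81.17 dB.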